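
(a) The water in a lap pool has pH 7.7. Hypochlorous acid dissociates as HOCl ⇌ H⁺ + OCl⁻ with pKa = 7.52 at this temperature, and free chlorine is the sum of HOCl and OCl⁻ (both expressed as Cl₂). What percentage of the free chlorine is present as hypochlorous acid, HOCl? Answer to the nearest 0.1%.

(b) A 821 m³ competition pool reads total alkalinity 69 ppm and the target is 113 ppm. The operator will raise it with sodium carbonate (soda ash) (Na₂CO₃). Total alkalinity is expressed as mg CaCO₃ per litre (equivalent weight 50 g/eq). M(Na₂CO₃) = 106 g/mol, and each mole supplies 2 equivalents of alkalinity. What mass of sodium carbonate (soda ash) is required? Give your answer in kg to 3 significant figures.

(a) 39.8%; (b) 38.3 kg

(a) [OCl⁻]/[HOCl] = 10^(pH − pKa) = 10^(7.7 − 7.52) = 10^0.18 = 1.514.
(a) Fraction as HOCl = 1 / (1 + 1.514) = 0.3978.

(b) Volume: 821 m³ = 821,000 L.
(b) Alkalinity to add: (113 − 69) = 44 mg/L as CaCO₃ × 821,000 L = 36,120 g as CaCO₃.
(b) Equivalents: 36,120 g ÷ 50 g/eq = 722.5 eq.
(b) Each mole of Na₂CO₃ supplies 2 eq, so 722.5 / 2 = 361.2 mol.
(b) Mass: 361.2 mol × 106 g/mol = 38,290 g.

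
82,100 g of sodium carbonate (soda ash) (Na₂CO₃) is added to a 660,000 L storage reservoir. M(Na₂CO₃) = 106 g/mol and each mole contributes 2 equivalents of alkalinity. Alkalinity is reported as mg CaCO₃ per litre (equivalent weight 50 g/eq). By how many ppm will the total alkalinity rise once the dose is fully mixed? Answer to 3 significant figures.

117 ppm

Moles of Na₂CO₃: 82,100 g ÷ 106 g/mol = 774.5 mol → 1549 eq of alkalinity.
As CaCO₃: 1549 eq × 50 g/eq = 77,450 g.
Rise: 77,450 g / 660,000 L × 1000 = 117.4 mg/L.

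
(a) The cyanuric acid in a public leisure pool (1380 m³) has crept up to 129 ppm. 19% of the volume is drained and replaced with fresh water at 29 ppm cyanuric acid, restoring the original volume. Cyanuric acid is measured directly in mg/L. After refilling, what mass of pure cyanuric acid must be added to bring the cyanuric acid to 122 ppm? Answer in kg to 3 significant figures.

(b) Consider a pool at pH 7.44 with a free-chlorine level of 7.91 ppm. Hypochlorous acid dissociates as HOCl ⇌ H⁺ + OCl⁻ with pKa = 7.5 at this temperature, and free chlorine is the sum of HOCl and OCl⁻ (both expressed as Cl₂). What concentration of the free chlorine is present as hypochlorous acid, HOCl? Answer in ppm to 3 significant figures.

(a) 16.6 kg; (b) 4.23 ppm

(a) Volume: 1380 m³ = 1,380,000 L.
(a) After draining 19% and refilling: 129 × 0.81 + 29 × 0.19 = 110 ppm.
(a) Deficit to target: 122 − 110 = 12 mg/L.
(a) Mass: 12 mg/L × 1,380,000 L = 16,560 g cyanuric acid.

(b) [OCl⁻]/[HOCl] = 10^(pH − pKa) = 10^(7.44 − 7.5) = 10^-0.06 = 0.871.
(b) Fraction as HOCl = 1 / (1 + 0.871) = 0.5345.
(b) HOCl = 0.5345 × 7.91 ppm = 4.228 ppm.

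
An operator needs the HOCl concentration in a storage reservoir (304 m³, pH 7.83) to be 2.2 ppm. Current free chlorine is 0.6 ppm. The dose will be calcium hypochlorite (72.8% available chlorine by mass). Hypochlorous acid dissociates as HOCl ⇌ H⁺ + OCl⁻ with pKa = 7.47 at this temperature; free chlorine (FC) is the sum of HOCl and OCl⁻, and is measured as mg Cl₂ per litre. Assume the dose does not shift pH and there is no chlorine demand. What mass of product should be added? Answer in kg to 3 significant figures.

Volume: 304 m³ = 304,000 L.
[OCl⁻]/[HOCl] = 10^(pH − pKa) = 10^(7.83 − 7.47) = 2.291; fraction as HOCl = 1/(1 + 2.291) = 0.3039.
Free chlorine required for 2.2 ppm HOCl: 2.2 / 0.3039 = 7.24 ppm.
FC to add: 7.24 − 0.6 = 6.64 mg/L as Cl₂.
Cl₂ equivalent: 6.64 mg/L × 304,000 L = 2019 g.
Product at 72.8% available Cl: 2019 / 0.728 = 2773 g.

2.77 kg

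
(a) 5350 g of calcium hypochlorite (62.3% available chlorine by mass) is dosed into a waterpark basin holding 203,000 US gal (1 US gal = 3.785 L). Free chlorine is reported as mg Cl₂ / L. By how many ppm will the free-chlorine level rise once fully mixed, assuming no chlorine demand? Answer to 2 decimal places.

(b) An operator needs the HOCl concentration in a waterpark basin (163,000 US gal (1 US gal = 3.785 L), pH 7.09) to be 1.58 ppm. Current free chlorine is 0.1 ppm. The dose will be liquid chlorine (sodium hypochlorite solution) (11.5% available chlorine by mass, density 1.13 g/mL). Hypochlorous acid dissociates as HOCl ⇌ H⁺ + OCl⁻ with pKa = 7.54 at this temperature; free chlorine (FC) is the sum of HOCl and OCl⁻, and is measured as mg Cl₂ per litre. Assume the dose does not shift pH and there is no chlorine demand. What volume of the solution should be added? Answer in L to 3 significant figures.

(a) 4.34 ppm; (b) 9.69 L

(a) Volume: 203,000 US gal × 3.785 L/gal = 768,355 L.
(a) Available chlorine delivered: 5350 g × 0.623 = 3333 g as Cl₂.
(a) Concentration rise: 3333 g / 768,355 L = 4.338 mg/L = 4.34 ppm.

(b) Volume: 163,000 US gal × 3.785 L/gal = 616,955 L.
(b) [OCl⁻]/[HOCl] = 10^(pH − pKa) = 10^(7.09 − 7.54) = 0.3548; fraction as HOCl = 1/(1 + 0.3548) = 0.7381.
(b) Free chlorine required for 1.58 ppm HOCl: 1.58 / 0.7381 = 2.141 ppm.
(b) FC to add: 2.141 − 0.1 = 2.041 mg/L as Cl₂.
(b) Cl₂ equivalent: 2.041 mg/L × 616,955 L = 1259 g.
(b) Product at 11.5% available Cl: 1259 / 0.115 = 10,950 g.
(b) Volume: 10,950 g ÷ 1.13 g/mL = 9688 mL.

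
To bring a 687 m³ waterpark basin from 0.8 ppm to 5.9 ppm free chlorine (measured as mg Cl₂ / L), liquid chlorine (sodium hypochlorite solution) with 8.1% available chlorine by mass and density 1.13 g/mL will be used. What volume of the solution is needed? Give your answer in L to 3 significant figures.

38.3 L

Volume: 687 m³ = 687,000 L.
Chlorine deficit: 5.9 − 0.8 = 5.1 ppm = 5.1 mg/L as Cl₂.
Cl₂ equivalent needed: 5.1 mg/L × 687,000 L = 3,504,000 mg = 3504 g.
Product at 8.1% available chlorine: 3504 / 0.081 = 43,260 g.
Volume at density 1.13 g/mL: 43,260 g ÷ 1.13 g/mL = 38,280 mL.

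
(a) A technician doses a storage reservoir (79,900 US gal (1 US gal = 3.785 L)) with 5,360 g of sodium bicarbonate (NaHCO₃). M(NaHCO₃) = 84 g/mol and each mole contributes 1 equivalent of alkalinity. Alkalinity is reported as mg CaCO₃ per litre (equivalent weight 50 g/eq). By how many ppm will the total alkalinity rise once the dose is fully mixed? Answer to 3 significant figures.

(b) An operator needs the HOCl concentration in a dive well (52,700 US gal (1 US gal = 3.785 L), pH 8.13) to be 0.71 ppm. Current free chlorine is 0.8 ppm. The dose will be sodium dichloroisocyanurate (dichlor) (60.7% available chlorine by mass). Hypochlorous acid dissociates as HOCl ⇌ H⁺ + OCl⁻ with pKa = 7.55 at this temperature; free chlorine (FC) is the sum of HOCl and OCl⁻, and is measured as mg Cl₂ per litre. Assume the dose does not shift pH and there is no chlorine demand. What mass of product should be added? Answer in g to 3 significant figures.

(a) Volume: 79,900 US gal × 3.785 L/gal = 302,422 L.
(a) Moles of NaHCO₃: 5,360 g ÷ 84 g/mol = 63.81 mol → 63.81 eq of alkalinity.
(a) As CaCO₃: 63.81 eq × 50 g/eq = 3190 g.
(a) Rise: 3190 g / 302,422 L × 1000 = 10.55 mg/L.

(b) Volume: 52,700 US gal × 3.785 L/gal = 199,470 L.
(b) [OCl⁻]/[HOCl] = 10^(pH − pKa) = 10^(8.13 − 7.55) = 3.802; fraction as HOCl = 1/(1 + 3.802) = 0.2083.
(b) Free chlorine required for 0.71 ppm HOCl: 0.71 / 0.2083 = 3.409 ppm.
(b) FC to add: 3.409 − 0.8 = 2.609 mg/L as Cl₂.
(b) Cl₂ equivalent: 2.609 mg/L × 199,470 L = 520.5 g.
(b) Product at 60.7% available Cl: 520.5 / 0.607 = 857.5 g.

(a) 10.5 ppm; (b) 857 g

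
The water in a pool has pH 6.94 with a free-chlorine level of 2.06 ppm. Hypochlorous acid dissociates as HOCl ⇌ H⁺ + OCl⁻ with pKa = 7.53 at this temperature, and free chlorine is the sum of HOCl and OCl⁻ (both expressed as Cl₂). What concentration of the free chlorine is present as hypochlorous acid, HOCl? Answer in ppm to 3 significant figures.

1.64 ppm

[OCl⁻]/[HOCl] = 10^(pH − pKa) = 10^(6.94 − 7.53) = 10^-0.59 = 0.257.
Fraction as HOCl = 1 / (1 + 0.257) = 0.7955.
HOCl = 0.7955 × 2.06 ppm = 1.639 ppm.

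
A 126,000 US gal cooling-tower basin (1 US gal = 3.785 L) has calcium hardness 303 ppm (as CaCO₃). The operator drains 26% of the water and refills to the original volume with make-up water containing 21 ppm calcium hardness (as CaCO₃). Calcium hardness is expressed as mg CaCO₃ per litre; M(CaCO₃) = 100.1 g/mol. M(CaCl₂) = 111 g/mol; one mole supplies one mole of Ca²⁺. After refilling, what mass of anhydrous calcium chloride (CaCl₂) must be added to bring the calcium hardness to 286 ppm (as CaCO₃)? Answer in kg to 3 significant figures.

29.8 kg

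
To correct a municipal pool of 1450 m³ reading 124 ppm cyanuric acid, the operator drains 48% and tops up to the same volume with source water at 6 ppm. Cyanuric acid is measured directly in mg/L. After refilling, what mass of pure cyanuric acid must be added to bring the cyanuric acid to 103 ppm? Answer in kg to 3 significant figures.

51.7 kg

Volume: 1450 m³ = 1,450,000 L.
After draining 48% and refilling: 124 × 0.52 + 6 × 0.48 = 67.36 ppm.
Deficit to target: 103 − 67.36 = 35.64 mg/L.
Mass: 35.64 mg/L × 1,450,000 L = 51,680 g cyanuric acid.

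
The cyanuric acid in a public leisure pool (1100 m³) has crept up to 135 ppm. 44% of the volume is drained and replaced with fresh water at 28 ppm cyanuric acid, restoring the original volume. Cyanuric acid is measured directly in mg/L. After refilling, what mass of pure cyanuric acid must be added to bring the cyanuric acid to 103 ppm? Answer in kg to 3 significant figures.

16.6 kg

Volume: 1100 m³ = 1,100,000 L.
After draining 44% and refilling: 135 × 0.56 + 28 × 0.44 = 87.92 ppm.
Deficit to target: 103 − 87.92 = 15.08 mg/L.
Mass: 15.08 mg/L × 1,100,000 L = 16,590 g cyanuric acid.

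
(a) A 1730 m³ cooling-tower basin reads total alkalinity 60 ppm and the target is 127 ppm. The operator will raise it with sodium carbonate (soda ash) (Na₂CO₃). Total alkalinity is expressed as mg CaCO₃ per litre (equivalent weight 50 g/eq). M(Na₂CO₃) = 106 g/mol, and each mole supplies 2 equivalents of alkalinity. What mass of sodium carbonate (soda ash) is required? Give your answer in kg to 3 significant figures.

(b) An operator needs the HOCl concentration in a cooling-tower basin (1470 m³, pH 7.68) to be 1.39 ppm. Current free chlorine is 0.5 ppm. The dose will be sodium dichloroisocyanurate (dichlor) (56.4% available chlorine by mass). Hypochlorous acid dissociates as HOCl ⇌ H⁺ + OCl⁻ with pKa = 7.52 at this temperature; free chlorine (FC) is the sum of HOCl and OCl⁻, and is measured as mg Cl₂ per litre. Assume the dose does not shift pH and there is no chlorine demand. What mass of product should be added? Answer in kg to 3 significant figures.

(a) 123 kg; (b) 7.56 kg

(a) Volume: 1730 m³ = 1,730,000 L.
(a) Alkalinity to add: (127 − 60) = 67 mg/L as CaCO₃ × 1,730,000 L = 115,900 g as CaCO₃.
(a) Equivalents: 115,900 g ÷ 50 g/eq = 2318 eq.
(a) Each mole of Na₂CO₃ supplies 2 eq, so 2318 / 2 = 1159 mol.
(a) Mass: 1159 mol × 106 g/mol = 122,900 g.

(b) Volume: 1470 m³ = 1,470,000 L.
(b) [OCl⁻]/[HOCl] = 10^(pH − pKa) = 10^(7.68 − 7.52) = 1.445; fraction as HOCl = 1/(1 + 1.445) = 0.4089.
(b) Free chlorine required for 1.39 ppm HOCl: 1.39 / 0.4089 = 3.399 ppm.
(b) FC to add: 3.399 − 0.5 = 2.899 mg/L as Cl₂.
(b) Cl₂ equivalent: 2.899 mg/L × 1,470,000 L = 4262 g.
(b) Product at 56.4% available Cl: 4262 / 0.564 = 7556 g.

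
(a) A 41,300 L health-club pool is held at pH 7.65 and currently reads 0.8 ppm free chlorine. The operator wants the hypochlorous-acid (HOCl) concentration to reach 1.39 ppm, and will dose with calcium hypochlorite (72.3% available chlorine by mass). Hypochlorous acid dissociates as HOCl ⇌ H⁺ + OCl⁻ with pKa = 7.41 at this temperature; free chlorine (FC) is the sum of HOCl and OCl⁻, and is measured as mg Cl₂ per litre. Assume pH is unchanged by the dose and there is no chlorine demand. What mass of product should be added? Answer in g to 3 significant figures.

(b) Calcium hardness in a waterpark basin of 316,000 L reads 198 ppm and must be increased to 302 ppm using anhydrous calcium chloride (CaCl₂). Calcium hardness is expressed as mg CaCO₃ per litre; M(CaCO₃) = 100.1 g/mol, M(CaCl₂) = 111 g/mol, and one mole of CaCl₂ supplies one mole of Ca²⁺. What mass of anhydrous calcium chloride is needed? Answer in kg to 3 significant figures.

(a) [OCl⁻]/[HOCl] = 10^(pH − pKa) = 10^(7.65 − 7.41) = 1.738; fraction as HOCl = 1/(1 + 1.738) = 0.3653.
(a) Free chlorine required for 1.39 ppm HOCl: 1.39 / 0.3653 = 3.806 ppm.
(a) FC to add: 3.806 − 0.8 = 3.006 mg/L as Cl₂.
(a) Cl₂ equivalent: 3.006 mg/L × 41,300 L = 124.1 g.
(a) Product at 72.3% available Cl: 124.1 / 0.723 = 171.7 g.

(b) Hardness to add: (302 − 198) = 104 mg/L as CaCO₃ × 316,000 L = 32,860 g as CaCO₃.
(b) Moles of Ca²⁺ (1 mol Ca²⁺ ≡ 1 mol CaCO₃): 32,860 / 100.1 g/mol = 328.3 mol.
(b) Mass of CaCl₂: 328.3 × 111 = 36,440 g.

(a) 172 g; (b) 36.4 kg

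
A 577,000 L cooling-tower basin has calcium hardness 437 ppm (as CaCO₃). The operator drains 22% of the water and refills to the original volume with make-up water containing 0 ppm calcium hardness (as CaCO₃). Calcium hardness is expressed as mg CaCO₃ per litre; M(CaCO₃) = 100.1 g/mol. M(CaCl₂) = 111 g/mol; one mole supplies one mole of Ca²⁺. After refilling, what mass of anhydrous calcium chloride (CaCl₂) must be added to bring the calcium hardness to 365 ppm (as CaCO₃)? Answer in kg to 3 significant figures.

After draining 22% and refilling: 437 × 0.78 + 0 × 0.22 = 340.86 ppm.
Deficit to target: 365 − 340.86 = 24.14 mg/L.
As CaCO₃: 24.14 mg/L × 577,000 L = 13,930 g; ÷ 100.1 = 139.1 mol Ca²⁺.
Mass: 139.1 × 111 = 15,450 g.

15.4 kg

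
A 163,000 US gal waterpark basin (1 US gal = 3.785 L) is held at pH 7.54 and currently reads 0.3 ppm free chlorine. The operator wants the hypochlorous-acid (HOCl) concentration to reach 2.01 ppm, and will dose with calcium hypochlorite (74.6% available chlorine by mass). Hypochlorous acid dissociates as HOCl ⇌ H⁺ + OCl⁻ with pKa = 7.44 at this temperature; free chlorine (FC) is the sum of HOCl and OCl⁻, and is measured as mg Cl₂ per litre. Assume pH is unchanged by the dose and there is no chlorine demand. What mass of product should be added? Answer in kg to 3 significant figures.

3.51 kg

Volume: 163,000 US gal × 3.785 L/gal = 616,955 L.
[OCl⁻]/[HOCl] = 10^(pH − pKa) = 10^(7.54 − 7.44) = 1.259; fraction as HOCl = 1/(1 + 1.259) = 0.4427.
Free chlorine required for 2.01 ppm HOCl: 2.01 / 0.4427 = 4.54 ppm.
FC to add: 4.54 − 0.3 = 4.24 mg/L as Cl₂.
Cl₂ equivalent: 4.24 mg/L × 616,955 L = 2616 g.
Product at 74.6% available Cl: 2616 / 0.746 = 3507 g.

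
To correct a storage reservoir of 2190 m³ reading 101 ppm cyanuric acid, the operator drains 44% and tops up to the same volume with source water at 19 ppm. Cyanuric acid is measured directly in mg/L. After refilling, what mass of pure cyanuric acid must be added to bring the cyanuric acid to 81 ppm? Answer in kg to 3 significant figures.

35.2 kg

Volume: 2190 m³ = 2,190,000 L.
After draining 44% and refilling: 101 × 0.56 + 19 × 0.44 = 64.92 ppm.
Deficit to target: 81 − 64.92 = 16.08 mg/L.
Mass: 16.08 mg/L × 2,190,000 L = 35,220 g cyanuric acid.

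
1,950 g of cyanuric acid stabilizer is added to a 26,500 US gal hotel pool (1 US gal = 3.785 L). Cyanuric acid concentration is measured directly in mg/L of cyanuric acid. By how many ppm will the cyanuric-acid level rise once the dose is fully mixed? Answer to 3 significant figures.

Volume: 26,500 US gal × 3.785 L/gal = 100,302 L.
Rise: 1,950 g / 100,302 L × 1000 = 19.44 mg/L.

19.4 ppm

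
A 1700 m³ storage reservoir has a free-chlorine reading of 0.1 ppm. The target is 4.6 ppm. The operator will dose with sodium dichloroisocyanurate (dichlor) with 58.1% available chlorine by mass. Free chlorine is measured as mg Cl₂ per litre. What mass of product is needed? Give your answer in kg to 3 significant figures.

Volume: 1700 m³ = 1,700,000 L.
Chlorine deficit: 4.6 − 0.1 = 4.5 ppm = 4.5 mg/L as Cl₂.
Cl₂ equivalent needed: 4.5 mg/L × 1,700,000 L = 7,650,000 mg = 7650 g.
Product at 58.1% available chlorine: 7650 / 0.581 = 13,170 g.

13.2 kg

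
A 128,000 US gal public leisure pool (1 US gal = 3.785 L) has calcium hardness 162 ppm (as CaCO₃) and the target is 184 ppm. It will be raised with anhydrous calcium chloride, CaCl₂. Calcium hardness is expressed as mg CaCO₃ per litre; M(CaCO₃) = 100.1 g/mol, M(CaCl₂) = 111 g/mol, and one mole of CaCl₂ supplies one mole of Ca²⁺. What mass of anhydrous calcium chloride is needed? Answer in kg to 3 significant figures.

11.8 kg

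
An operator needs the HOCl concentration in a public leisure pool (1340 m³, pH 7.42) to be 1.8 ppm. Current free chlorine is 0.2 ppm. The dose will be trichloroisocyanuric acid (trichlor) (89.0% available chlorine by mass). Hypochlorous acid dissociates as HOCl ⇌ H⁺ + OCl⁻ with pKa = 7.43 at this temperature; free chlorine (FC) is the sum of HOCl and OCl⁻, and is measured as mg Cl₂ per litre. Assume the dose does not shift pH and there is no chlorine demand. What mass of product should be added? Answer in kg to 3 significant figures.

Volume: 1340 m³ = 1,340,000 L.
[OCl⁻]/[HOCl] = 10^(pH − pKa) = 10^(7.42 − 7.43) = 0.9772; fraction as HOCl = 1/(1 + 0.9772) = 0.5058.
Free chlorine required for 1.8 ppm HOCl: 1.8 / 0.5058 = 3.559 ppm.
FC to add: 3.559 − 0.2 = 3.359 mg/L as Cl₂.
Cl₂ equivalent: 3.359 mg/L × 1,340,000 L = 4501 g.
Product at 89.0% available Cl: 4501 / 0.89 = 5057 g.

5.06 kg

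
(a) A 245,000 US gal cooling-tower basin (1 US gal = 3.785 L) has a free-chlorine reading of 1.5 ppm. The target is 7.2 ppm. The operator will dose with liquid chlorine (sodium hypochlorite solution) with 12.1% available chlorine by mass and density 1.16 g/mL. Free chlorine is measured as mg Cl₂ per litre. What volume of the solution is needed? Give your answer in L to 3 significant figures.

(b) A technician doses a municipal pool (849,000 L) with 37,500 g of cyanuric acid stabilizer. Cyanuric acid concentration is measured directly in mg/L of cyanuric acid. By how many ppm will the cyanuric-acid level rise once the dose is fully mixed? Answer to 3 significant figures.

(a) 37.7 L; (b) 44.2 ppm

(a) Volume: 245,000 US gal × 3.785 L/gal = 927,325 L.
(a) Chlorine deficit: 7.2 − 1.5 = 5.7 ppm = 5.7 mg/L as Cl₂.
(a) Cl₂ equivalent needed: 5.7 mg/L × 927,325 L = 5,286,000 mg = 5286 g.
(a) Product at 12.1% available chlorine: 5286 / 0.121 = 43,680 g.
(a) Volume at density 1.16 g/mL: 43,680 g ÷ 1.16 g/mL = 37,660 mL.

(b) Rise: 37,500 g / 849,000 L × 1000 = 44.17 mg/L.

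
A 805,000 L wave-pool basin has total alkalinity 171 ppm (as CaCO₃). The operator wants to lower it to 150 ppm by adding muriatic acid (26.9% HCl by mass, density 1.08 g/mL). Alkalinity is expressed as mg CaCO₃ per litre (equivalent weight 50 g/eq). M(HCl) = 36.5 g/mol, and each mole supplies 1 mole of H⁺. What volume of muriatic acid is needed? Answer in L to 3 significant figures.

42.5 L

Alkalinity to neutralize: (171 − 150) = 21 mg/L as CaCO₃ × 805,000 L = 16,900 g as CaCO₃.
Equivalents of H⁺ required: 16,900 ÷ 50 g/eq = 338.1 eq = 338.1 mol HCl.
Mass of HCl: 338.1 × 36.5 = 12,340 g.
Mass of 26.9% solution: 12,340 / 0.269 = 45,880 g.
Volume: 45,880 g ÷ 1.08 g/mL = 42,480 mL.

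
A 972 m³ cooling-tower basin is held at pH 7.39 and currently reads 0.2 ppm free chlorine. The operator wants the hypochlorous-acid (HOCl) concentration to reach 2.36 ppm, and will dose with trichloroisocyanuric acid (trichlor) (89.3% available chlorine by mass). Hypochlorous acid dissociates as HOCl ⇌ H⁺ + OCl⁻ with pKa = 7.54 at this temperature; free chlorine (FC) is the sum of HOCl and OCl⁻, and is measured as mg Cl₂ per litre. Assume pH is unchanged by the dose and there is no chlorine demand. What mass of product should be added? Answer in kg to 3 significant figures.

Volume: 972 m³ = 972,000 L.
[OCl⁻]/[HOCl] = 10^(pH − pKa) = 10^(7.39 − 7.54) = 0.7079; fraction as HOCl = 1/(1 + 0.7079) = 0.5855.
Free chlorine required for 2.36 ppm HOCl: 2.36 / 0.5855 = 4.031 ppm.
FC to add: 4.031 − 0.2 = 3.831 mg/L as Cl₂.
Cl₂ equivalent: 3.831 mg/L × 972,000 L = 3723 g.
Product at 89.3% available Cl: 3723 / 0.893 = 4170 g.

4.17 kg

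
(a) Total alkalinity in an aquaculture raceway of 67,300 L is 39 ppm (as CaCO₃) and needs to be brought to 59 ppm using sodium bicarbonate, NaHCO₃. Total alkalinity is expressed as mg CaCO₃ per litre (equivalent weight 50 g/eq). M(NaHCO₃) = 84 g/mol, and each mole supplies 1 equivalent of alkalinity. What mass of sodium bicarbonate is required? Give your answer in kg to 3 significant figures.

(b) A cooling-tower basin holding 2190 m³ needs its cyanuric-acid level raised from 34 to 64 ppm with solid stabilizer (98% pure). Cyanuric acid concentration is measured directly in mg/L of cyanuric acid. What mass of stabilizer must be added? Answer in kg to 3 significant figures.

(a) 2.26 kg; (b) 67.0 kg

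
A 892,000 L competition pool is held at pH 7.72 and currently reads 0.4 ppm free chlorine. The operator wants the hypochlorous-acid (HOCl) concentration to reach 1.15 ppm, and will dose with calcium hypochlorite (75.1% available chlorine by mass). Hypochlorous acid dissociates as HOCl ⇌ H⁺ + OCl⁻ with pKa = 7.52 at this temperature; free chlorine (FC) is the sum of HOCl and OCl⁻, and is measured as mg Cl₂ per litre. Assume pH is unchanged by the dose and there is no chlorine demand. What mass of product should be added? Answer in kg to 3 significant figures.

[OCl⁻]/[HOCl] = 10^(pH − pKa) = 10^(7.72 − 7.52) = 1.585; fraction as HOCl = 1/(1 + 1.585) = 0.3869.
Free chlorine required for 1.15 ppm HOCl: 1.15 / 0.3869 = 2.973 ppm.
FC to add: 2.973 − 0.4 = 2.573 mg/L as Cl₂.
Cl₂ equivalent: 2.573 mg/L × 892,000 L = 2295 g.
Product at 75.1% available Cl: 2295 / 0.751 = 3056 g.

3.06 kg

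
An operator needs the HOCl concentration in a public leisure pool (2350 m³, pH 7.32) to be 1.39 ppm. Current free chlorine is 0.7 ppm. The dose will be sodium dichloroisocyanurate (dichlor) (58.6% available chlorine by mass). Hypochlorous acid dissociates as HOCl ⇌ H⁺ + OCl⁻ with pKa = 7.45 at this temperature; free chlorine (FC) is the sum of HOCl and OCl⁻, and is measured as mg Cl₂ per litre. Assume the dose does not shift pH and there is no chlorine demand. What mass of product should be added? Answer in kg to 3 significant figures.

6.90 kg

Volume: 2350 m³ = 2,350,000 L.
[OCl⁻]/[HOCl] = 10^(pH − pKa) = 10^(7.32 − 7.45) = 0.7413; fraction as HOCl = 1/(1 + 0.7413) = 0.5743.
Free chlorine required for 1.39 ppm HOCl: 1.39 / 0.5743 = 2.42 ppm.
FC to add: 2.42 − 0.7 = 1.72 mg/L as Cl₂.
Cl₂ equivalent: 1.72 mg/L × 2,350,000 L = 4043 g.
Product at 58.6% available Cl: 4043 / 0.586 = 6899 g.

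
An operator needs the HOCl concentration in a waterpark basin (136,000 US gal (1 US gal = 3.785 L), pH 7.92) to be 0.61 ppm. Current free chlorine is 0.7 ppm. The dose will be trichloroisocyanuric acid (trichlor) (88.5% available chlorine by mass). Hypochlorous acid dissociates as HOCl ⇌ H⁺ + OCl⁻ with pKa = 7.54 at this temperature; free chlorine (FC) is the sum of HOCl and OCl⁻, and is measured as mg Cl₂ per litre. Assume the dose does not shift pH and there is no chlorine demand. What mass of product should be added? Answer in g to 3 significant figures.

799 g

Volume: 136,000 US gal × 3.785 L/gal = 514,760 L.
[OCl⁻]/[HOCl] = 10^(pH − pKa) = 10^(7.92 − 7.54) = 2.399; fraction as HOCl = 1/(1 + 2.399) = 0.2942.
Free chlorine required for 0.61 ppm HOCl: 0.61 / 0.2942 = 2.073 ppm.
FC to add: 2.073 − 0.7 = 1.373 mg/L as Cl₂.
Cl₂ equivalent: 1.373 mg/L × 514,760 L = 706.9 g.
Product at 88.5% available Cl: 706.9 / 0.885 = 798.8 g.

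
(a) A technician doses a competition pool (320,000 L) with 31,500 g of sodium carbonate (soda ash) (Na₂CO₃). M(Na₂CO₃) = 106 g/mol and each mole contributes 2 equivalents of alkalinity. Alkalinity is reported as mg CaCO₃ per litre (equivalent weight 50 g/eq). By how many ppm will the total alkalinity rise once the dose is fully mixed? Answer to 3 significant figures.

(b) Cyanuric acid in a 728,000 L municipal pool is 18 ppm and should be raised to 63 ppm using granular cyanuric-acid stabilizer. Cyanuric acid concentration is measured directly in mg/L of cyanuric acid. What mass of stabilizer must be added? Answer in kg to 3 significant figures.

(a) 92.9 ppm; (b) 32.8 kg

(a) Moles of Na₂CO₃: 31,500 g ÷ 106 g/mol = 297.2 mol → 594.3 eq of alkalinity.
(a) As CaCO₃: 594.3 eq × 50 g/eq = 29,720 g.
(a) Rise: 29,720 g / 320,000 L × 1000 = 92.87 mg/L.

(b) CYA to add: (63 − 18) = 45 mg/L × 728,000 L = 32,760 g cyanuric acid.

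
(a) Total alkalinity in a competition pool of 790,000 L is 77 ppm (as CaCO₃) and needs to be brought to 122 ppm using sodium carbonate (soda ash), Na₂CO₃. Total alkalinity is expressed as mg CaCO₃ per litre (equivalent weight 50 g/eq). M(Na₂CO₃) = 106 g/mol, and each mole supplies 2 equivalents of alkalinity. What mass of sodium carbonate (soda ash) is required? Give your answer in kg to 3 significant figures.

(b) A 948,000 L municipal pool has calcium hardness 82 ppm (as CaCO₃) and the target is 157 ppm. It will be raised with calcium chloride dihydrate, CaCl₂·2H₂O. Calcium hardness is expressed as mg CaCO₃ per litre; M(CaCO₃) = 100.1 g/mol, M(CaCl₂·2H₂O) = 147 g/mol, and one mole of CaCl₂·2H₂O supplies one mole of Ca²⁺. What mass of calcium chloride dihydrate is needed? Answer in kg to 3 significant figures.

(a) 37.7 kg; (b) 104 kg

(a) Alkalinity to add: (122 − 77) = 45 mg/L as CaCO₃ × 790,000 L = 35,550 g as CaCO₃.
(a) Equivalents: 35,550 g ÷ 50 g/eq = 711 eq.
(a) Each mole of Na₂CO₃ supplies 2 eq, so 711 / 2 = 355.5 mol.
(a) Mass: 355.5 mol × 106 g/mol = 37,680 g.

(b) Hardness to add: (157 − 82) = 75 mg/L as CaCO₃ × 948,000 L = 71,100 g as CaCO₃.
(b) Moles of Ca²⁺ (1 mol Ca²⁺ ≡ 1 mol CaCO₃): 71,100 / 100.1 g/mol = 710.3 mol.
(b) Mass of CaCl₂·2H₂O: 710.3 × 147 = 104,400 g.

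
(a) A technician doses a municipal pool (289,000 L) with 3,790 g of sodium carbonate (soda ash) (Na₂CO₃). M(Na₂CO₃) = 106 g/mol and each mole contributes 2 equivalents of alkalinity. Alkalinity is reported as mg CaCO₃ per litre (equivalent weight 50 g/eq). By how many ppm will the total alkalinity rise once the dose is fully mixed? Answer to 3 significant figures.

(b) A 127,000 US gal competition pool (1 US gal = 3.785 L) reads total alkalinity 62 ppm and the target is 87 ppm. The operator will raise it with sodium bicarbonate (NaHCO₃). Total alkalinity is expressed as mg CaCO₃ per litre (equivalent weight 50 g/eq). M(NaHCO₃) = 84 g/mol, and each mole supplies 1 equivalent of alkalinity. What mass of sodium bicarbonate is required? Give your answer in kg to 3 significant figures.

(a) Moles of Na₂CO₃: 3,790 g ÷ 106 g/mol = 35.75 mol → 71.51 eq of alkalinity.
(a) As CaCO₃: 71.51 eq × 50 g/eq = 3575 g.
(a) Rise: 3575 g / 289,000 L × 1000 = 12.37 mg/L.

(b) Volume: 127,000 US gal × 3.785 L/gal = 480,695 L.
(b) Alkalinity to add: (87 − 62) = 25 mg/L as CaCO₃ × 480,695 L = 12,020 g as CaCO₃.
(b) Equivalents: 12,020 g ÷ 50 g/eq = 240.3 eq.
(b) NaHCO₃ supplies 1 eq per mole → 240.3 mol.
(b) Mass: 240.3 mol × 84 g/mol = 20,190 g.

(a) 12.4 ppm; (b) 20.2 kg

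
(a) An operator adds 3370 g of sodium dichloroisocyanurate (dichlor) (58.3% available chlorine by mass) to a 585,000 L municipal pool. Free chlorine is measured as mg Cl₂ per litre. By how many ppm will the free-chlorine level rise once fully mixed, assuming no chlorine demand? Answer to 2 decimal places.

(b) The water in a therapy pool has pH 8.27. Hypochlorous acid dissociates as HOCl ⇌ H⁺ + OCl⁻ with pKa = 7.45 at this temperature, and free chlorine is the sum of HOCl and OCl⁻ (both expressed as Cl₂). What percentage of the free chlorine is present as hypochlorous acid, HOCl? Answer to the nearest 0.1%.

(a) 3.36 ppm; (b) 13.1%

(a) Available chlorine delivered: 3370 g × 0.583 = 1965 g as Cl₂.
(a) Concentration rise: 1965 g / 585,000 L = 3.358 mg/L = 3.36 ppm.

(b) [OCl⁻]/[HOCl] = 10^(pH − pKa) = 10^(8.27 − 7.45) = 10^0.82 = 6.607.
(b) Fraction as HOCl = 1 / (1 + 6.607) = 0.1315.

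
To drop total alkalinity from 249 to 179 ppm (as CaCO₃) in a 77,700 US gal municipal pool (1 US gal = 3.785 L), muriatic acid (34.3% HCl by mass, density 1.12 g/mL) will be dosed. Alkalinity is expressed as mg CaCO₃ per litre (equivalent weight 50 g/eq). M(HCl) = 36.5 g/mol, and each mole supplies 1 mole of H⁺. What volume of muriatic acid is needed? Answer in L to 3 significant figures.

Volume: 77,700 US gal × 3.785 L/gal = 294,094 L.
Alkalinity to neutralize: (249 − 179) = 70 mg/L as CaCO₃ × 294,094 L = 20,590 g as CaCO₃.
Equivalents of H⁺ required: 20,590 ÷ 50 g/eq = 411.7 eq = 411.7 mol HCl.
Mass of HCl: 411.7 × 36.5 = 15,030 g.
Mass of 34.3% solution: 15,030 / 0.343 = 43,810 g.
Volume: 43,810 g ÷ 1.12 g/mL = 39,120 mL.

39.1 L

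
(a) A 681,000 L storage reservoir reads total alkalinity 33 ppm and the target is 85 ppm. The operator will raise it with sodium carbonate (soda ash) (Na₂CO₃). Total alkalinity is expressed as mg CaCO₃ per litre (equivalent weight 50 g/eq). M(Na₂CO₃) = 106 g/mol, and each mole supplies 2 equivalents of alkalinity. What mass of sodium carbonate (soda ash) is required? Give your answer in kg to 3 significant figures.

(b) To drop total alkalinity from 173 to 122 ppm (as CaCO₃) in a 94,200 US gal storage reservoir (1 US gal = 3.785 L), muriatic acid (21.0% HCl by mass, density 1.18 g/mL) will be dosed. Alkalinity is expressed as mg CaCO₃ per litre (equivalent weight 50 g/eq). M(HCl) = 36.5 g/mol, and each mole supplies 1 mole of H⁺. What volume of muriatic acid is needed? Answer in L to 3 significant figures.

(a) Alkalinity to add: (85 − 33) = 52 mg/L as CaCO₃ × 681,000 L = 35,410 g as CaCO₃.
(a) Equivalents: 35,410 g ÷ 50 g/eq = 708.2 eq.
(a) Each mole of Na₂CO₃ supplies 2 eq, so 708.2 / 2 = 354.1 mol.
(a) Mass: 354.1 mol × 106 g/mol = 37,540 g.

(b) Volume: 94,200 US gal × 3.785 L/gal = 356,547 L.
(b) Alkalinity to neutralize: (173 − 122) = 51 mg/L as CaCO₃ × 356,547 L = 18,180 g as CaCO₃.
(b) Equivalents of H⁺ required: 18,180 ÷ 50 g/eq = 363.7 eq = 363.7 mol HCl.
(b) Mass of HCl: 363.7 × 36.5 = 13,270 g.
(b) Mass of 21.0% solution: 13,270 / 0.21 = 63,210 g.
(b) Volume: 63,210 g ÷ 1.18 g/mL = 53,570 mL.

(a) 37.5 kg; (b) 53.6 L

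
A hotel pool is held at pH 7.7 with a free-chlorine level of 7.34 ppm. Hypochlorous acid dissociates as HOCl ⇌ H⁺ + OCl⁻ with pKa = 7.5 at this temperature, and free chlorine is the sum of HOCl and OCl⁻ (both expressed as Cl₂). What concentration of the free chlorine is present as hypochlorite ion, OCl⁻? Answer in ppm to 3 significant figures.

[OCl⁻]/[HOCl] = 10^(pH − pKa) = 10^(7.7 − 7.5) = 10^0.20 = 1.585.
Fraction as HOCl = 1 / (1 + 1.585) = 0.3869.
OCl⁻ = (1 − 0.3869) × 7.34 ppm = 4.5 ppm.

4.50 ppm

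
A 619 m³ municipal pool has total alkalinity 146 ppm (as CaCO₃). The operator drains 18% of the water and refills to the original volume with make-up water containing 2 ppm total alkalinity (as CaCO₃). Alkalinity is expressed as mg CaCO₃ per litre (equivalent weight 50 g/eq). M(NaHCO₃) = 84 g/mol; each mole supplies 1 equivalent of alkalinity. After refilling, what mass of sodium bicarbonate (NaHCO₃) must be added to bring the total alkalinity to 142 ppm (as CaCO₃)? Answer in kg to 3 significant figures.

Volume: 619 m³ = 619,000 L.
After draining 18% and refilling: 146 × 0.82 + 2 × 0.18 = 120.08 ppm.
Deficit to target: 142 − 120.08 = 21.92 mg/L.
As CaCO₃: 21.92 mg/L × 619,000 L = 13,570 g; ÷ 50 g/eq ÷ 1 = 271.4 mol NaHCO₃.
Mass: 271.4 × 84 = 22,800 g.

22.8 kg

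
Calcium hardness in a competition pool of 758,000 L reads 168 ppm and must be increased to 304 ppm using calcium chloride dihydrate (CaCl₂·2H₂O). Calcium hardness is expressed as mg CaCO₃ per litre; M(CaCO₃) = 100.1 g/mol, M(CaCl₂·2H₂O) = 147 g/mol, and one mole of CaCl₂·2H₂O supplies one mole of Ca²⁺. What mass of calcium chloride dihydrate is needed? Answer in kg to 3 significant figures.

151 kg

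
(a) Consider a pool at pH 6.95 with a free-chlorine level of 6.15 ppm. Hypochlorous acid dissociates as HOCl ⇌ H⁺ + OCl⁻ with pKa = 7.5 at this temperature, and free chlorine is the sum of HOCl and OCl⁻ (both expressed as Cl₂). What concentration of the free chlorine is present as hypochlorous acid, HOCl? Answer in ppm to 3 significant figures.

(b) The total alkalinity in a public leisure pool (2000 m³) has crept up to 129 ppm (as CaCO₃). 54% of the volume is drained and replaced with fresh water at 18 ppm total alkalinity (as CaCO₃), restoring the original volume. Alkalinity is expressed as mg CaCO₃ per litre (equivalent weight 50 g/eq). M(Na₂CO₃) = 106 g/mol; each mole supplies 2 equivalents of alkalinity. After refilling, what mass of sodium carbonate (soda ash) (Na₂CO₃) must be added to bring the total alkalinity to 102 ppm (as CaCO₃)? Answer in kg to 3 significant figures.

(a) [OCl⁻]/[HOCl] = 10^(pH − pKa) = 10^(6.95 − 7.5) = 10^-0.55 = 0.2818.
(a) Fraction as HOCl = 1 / (1 + 0.2818) = 0.7801.
(a) HOCl = 0.7801 × 6.15 ppm = 4.798 ppm.

(b) Volume: 2000 m³ = 2,000,000 L.
(b) After draining 54% and refilling: 129 × 0.46 + 18 × 0.54 = 69.06 ppm.
(b) Deficit to target: 102 − 69.06 = 32.94 mg/L.
(b) As CaCO₃: 32.94 mg/L × 2,000,000 L = 65,880 g; ÷ 50 g/eq ÷ 2 = 658.8 mol Na₂CO₃.
(b) Mass: 658.8 × 106 = 69,830 g.

(a) 4.80 ppm; (b) 69.8 kg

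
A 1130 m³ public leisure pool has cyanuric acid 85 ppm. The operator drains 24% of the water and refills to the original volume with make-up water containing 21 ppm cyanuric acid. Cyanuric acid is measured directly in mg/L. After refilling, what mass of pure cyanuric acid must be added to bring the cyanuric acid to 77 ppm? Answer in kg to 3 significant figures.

8.32 kg

Volume: 1130 m³ = 1,130,000 L.
After draining 24% and refilling: 85 × 0.76 + 21 × 0.24 = 69.64 ppm.
Deficit to target: 77 − 69.64 = 7.36 mg/L.
Mass: 7.36 mg/L × 1,130,000 L = 8317 g cyanuric acid.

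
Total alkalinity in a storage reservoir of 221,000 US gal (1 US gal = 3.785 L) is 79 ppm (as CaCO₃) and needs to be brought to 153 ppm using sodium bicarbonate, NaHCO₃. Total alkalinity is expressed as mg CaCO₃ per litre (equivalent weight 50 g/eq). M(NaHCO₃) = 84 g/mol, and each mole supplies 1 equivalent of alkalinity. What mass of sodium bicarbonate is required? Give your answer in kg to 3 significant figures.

Volume: 221,000 US gal × 3.785 L/gal = 836,485 L.
Alkalinity to add: (153 − 79) = 74 mg/L as CaCO₃ × 836,485 L = 61,900 g as CaCO₃.
Equivalents: 61,900 g ÷ 50 g/eq = 1238 eq.
NaHCO₃ supplies 1 eq per mole → 1238 mol.
Mass: 1238 mol × 84 g/mol = 104,000 g.

104 kg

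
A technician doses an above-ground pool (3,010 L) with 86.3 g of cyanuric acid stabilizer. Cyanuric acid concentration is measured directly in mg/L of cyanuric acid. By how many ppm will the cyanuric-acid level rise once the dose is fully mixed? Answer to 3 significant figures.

Rise: 86.3 g / 3,010 L × 1000 = 28.67 mg/L.

28.7 ppm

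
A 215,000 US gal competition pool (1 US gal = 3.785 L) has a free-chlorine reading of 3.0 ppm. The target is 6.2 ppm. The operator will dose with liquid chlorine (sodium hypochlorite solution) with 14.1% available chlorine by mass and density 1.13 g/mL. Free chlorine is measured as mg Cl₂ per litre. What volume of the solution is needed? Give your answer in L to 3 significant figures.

16.3 L

Volume: 215,000 US gal × 3.785 L/gal = 813,775 L.
Chlorine deficit: 6.2 − 3.0 = 3.2 ppm = 3.2 mg/L as Cl₂.
Cl₂ equivalent needed: 3.2 mg/L × 813,775 L = 2,604,000 mg = 2604 g.
Product at 14.1% available chlorine: 2604 / 0.141 = 18,470 g.
Volume at density 1.13 g/mL: 18,470 g ÷ 1.13 g/mL = 16,340 mL.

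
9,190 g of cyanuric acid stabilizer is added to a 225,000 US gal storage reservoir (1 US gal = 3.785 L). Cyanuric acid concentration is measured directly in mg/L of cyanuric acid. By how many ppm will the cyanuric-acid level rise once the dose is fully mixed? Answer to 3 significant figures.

Volume: 225,000 US gal × 3.785 L/gal = 851,625 L.
Rise: 9,190 g / 851,625 L × 1000 = 10.79 mg/L.

10.8 ppm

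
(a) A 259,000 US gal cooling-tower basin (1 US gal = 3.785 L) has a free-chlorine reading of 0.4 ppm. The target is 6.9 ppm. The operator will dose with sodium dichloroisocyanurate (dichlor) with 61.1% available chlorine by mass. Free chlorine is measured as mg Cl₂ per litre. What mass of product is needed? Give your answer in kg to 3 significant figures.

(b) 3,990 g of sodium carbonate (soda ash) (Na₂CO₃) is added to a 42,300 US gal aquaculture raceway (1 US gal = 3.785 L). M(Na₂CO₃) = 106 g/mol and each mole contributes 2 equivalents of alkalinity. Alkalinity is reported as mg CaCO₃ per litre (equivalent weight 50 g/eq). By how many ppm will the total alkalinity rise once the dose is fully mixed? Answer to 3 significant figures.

(a) Volume: 259,000 US gal × 3.785 L/gal = 980,315 L.
(a) Chlorine deficit: 6.9 − 0.4 = 6.5 ppm = 6.5 mg/L as Cl₂.
(a) Cl₂ equivalent needed: 6.5 mg/L × 980,315 L = 6,372,000 mg = 6372 g.
(a) Product at 61.1% available chlorine: 6372 / 0.611 = 10,430 g.

(b) Volume: 42,300 US gal × 3.785 L/gal = 160,106 L.
(b) Moles of Na₂CO₃: 3,990 g ÷ 106 g/mol = 37.64 mol → 75.28 eq of alkalinity.
(b) As CaCO₃: 75.28 eq × 50 g/eq = 3764 g.
(b) Rise: 3764 g / 160,106 L × 1000 = 23.51 mg/L.

(a) 10.4 kg; (b) 23.5 ppm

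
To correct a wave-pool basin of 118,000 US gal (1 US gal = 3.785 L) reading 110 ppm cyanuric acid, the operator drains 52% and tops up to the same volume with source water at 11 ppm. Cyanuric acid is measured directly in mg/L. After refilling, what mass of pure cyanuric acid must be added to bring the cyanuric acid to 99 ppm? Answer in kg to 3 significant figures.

18.1 kg

Volume: 118,000 US gal × 3.785 L/gal = 446,630 L.
After draining 52% and refilling: 110 × 0.48 + 11 × 0.52 = 58.52 ppm.
Deficit to target: 99 − 58.52 = 40.48 mg/L.
Mass: 40.48 mg/L × 446,630 L = 18,080 g cyanuric acid.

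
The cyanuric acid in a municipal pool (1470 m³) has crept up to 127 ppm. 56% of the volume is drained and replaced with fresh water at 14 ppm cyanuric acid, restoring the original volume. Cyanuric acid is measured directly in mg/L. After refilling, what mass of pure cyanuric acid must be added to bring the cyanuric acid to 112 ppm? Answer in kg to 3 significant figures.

Volume: 1470 m³ = 1,470,000 L.
After draining 56% and refilling: 127 × 0.44 + 14 × 0.56 = 63.72 ppm.
Deficit to target: 112 − 63.72 = 48.28 mg/L.
Mass: 48.28 mg/L × 1,470,000 L = 70,970 g cyanuric acid.

71.0 kg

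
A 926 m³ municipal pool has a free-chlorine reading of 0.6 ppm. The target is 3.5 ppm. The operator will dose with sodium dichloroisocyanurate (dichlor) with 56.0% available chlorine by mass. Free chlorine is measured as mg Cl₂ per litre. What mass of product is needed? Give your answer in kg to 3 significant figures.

4.80 kg

Volume: 926 m³ = 926,000 L.
Chlorine deficit: 3.5 − 0.6 = 2.9 ppm = 2.9 mg/L as Cl₂.
Cl₂ equivalent needed: 2.9 mg/L × 926,000 L = 2,685,000 mg = 2685 g.
Product at 56.0% available chlorine: 2685 / 0.56 = 4795 g.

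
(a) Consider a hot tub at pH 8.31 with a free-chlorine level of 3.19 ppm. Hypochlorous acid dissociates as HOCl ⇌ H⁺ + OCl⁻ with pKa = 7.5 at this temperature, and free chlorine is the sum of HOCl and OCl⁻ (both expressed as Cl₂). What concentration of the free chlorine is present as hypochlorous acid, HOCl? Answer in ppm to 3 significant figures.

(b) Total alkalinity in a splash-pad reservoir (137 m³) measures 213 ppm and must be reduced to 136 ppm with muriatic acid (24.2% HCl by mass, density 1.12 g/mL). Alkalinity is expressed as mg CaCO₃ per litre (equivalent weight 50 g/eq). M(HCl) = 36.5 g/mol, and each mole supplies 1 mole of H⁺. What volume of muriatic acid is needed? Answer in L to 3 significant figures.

(a) 0.428 ppm; (b) 28.4 L

(a) [OCl⁻]/[HOCl] = 10^(pH − pKa) = 10^(8.31 − 7.5) = 10^0.81 = 6.457.
(a) Fraction as HOCl = 1 / (1 + 6.457) = 0.1341.
(a) HOCl = 0.1341 × 3.19 ppm = 0.4278 ppm.

(b) Volume: 137 m³ = 137,000 L.
(b) Alkalinity to neutralize: (213 − 136) = 77 mg/L as CaCO₃ × 137,000 L = 10,550 g as CaCO₃.
(b) Equivalents of H⁺ required: 10,550 ÷ 50 g/eq = 211 eq = 211 mol HCl.
(b) Mass of HCl: 211 × 36.5 = 7701 g.
(b) Mass of 24.2% solution: 7701 / 0.242 = 31,820 g.
(b) Volume: 31,820 g ÷ 1.12 g/mL = 28,410 mL.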